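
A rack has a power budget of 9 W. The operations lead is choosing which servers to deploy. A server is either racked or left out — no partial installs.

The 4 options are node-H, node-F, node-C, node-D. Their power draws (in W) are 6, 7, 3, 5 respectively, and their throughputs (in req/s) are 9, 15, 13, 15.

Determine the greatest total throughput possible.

Take node-C and node-D: power draw 3 + 5 = 8 ≤ 9, throughput 13 + 15 = 28.
No other feasible combination does better.

28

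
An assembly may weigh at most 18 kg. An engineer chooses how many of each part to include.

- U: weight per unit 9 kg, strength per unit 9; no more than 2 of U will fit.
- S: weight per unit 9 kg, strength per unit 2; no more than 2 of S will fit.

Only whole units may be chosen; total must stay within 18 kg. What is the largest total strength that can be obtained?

18

U has the best ratio (9/9); taking only U gives at most 2×9 = 18 (stopped by the weight limit).
Optimal: 2×U: weight 18 ≤ 18, strength 2·9 = 18.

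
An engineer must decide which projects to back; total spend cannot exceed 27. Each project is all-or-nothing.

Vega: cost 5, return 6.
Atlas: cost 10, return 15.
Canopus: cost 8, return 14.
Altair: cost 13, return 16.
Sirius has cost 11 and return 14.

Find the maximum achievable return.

36

This is a 0-1 knapsack instance.
Allowing fractional choices, the relaxed optimum would be about 40.5, but projects are indivisible.
Vega + Atlas + Canopus: cost 5 + 10 + 8 = 23 ≤ 27, return 6 + 15 + 14 = 35.
Vega + Atlas + Sirius: cost 5 + 10 + 11 = 26 ≤ 27, return 6 + 15 + 14 = 35.
Vega + Canopus + Altair: cost 5 + 8 + 13 = 26 ≤ 27, return 6 + 14 + 16 = 36.
Best is Vega, Canopus, and Altair with total return 36.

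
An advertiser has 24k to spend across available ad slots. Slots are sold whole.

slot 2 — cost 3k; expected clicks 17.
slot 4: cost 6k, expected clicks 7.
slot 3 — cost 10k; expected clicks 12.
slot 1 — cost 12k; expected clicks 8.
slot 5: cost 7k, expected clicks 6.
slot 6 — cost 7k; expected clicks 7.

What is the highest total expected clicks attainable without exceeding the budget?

37

Allowing fractional choices, the relaxed optimum would be about 41.0, but ad slots are indivisible.
slot 2 + slot 4 + slot 5 + slot 6: cost 3 + 6 + 7 + 7 = 23 ≤ 24, expected clicks 17 + 7 + 6 + 7 = 37.
slot 2 + slot 4 + slot 3: cost 3 + 6 + 10 = 19 ≤ 24, expected clicks 17 + 7 + 12 = 36.
slot 2 + slot 3 + slot 6: cost 3 + 10 + 7 = 20 ≤ 24, expected clicks 17 + 12 + 7 = 36.
Best is slot 2, slot 4, slot 5, and slot 6 with total expected clicks 37.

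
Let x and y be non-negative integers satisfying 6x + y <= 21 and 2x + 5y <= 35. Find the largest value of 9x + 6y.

The continuous relaxation peaks at (2.5, 6) with value 58.50; rounding to a feasible lattice point costs some objective.
(x,y)=(2,6): 6·2+1·6=18≤21, 2·2+5·6=34≤35, objective 54.
(x,y)=(2,5): 6·2+1·5=17≤21, 2·2+5·5=29≤35, objective 48.
The best lattice point is (2,6), giving 54.

54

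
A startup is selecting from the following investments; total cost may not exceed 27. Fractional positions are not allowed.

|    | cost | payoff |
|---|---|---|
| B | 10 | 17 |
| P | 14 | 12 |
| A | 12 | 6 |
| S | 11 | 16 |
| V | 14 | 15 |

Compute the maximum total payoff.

Allowing fractional choices, the relaxed optimum would be about 39.4, but investments are indivisible.
B + V: cost 10 + 14 = 24 ≤ 27, payoff 17 + 15 = 32.
B + S: cost 10 + 11 = 21 ≤ 27, payoff 17 + 16 = 33.
Best is B and S with total payoff 33.

33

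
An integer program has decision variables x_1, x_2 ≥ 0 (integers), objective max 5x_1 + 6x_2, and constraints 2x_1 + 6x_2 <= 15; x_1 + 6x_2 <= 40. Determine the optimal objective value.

Relaxing integrality, the LP optimum is 37.50 at (x_1,x_2) = (7.5, 0), which is not an integer point.
(x_1,x_2)=(7,0): 2·7+6·0=14≤15, 1·7+6·0=7≤40, objective 35.
(x_1,x_2)=(6,0): 2·6+6·0=12≤15, 1·6+6·0=6≤40, objective 30.
No feasible integer point exceeds 35.

35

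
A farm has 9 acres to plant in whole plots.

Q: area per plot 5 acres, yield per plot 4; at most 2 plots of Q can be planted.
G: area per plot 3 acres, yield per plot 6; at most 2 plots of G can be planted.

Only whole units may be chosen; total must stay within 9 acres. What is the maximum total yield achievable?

This is a bounded integer knapsack.
G has the best ratio (6/3); taking only G gives at most 2×6 = 12 (stopped by the supply cap of 2).
Optimal: 2×G: area 6 ≤ 9, yield 2·6 = 12.

12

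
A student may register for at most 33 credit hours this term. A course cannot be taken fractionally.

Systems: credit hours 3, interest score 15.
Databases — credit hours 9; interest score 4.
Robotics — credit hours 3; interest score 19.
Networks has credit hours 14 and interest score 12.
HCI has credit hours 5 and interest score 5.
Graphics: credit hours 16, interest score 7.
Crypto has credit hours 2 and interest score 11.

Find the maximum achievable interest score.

Allowing fractional choices, the relaxed optimum would be about 64.7, but courses are indivisible.
Systems + Robotics + Networks + Crypto: credit hours 3 + 3 + 14 + 2 = 22 ≤ 33, interest score 15 + 19 + 12 + 11 = 57.
Systems + Robotics + Networks + HCI + Crypto: credit hours 3 + 3 + 14 + 5 + 2 = 27 ≤ 33, interest score 15 + 19 + 12 + 5 + 11 = 62.
Systems + Databases + Robotics + Networks + Crypto: credit hours 3 + 9 + 3 + 14 + 2 = 31 ≤ 33, interest score 15 + 4 + 19 + 12 + 11 = 61.
Best is Systems, Robotics, Networks, HCI, and Crypto with total interest score 62.

62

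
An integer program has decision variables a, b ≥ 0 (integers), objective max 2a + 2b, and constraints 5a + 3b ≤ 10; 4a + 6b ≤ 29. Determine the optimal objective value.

The continuous relaxation peaks at (0, 3.33) with value 6.67; rounding to a feasible lattice point costs some objective.
(a,b)=(0,3): 5·0+3·3=9≤10, 4·0+6·3=18≤29, objective 6.
(a,b)=(0,2): 5·0+3·2=6≤10, 4·0+6·2=12≤29, objective 4.
The best lattice point is (0,3), giving 6.

6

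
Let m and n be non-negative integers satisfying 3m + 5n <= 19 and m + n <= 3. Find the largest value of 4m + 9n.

(m,n)=(0,3): 3·0+5·3=15≤19, 1·0+1·3=3≤3, objective 27.
(m,n)=(1,2): 3·1+5·2=13≤19, 1·1+1·2=3≤3, objective 22.
(m,n)=(0,2): 3·0+5·2=10≤19, 1·0+1·2=2≤3, objective 18.
The best lattice point is (0,3), giving 27.

27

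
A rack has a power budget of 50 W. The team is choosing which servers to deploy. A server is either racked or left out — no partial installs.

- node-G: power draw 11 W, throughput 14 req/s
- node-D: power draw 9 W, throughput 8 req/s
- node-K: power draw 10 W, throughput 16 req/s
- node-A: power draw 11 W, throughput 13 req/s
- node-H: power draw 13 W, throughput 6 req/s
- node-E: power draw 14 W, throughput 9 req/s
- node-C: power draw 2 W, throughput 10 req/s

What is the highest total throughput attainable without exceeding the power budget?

62

Take node-G, node-K, node-A, node-E, and node-C: power draw 11 + 10 + 11 + 14 + 2 = 48 ≤ 50, throughput 14 + 16 + 13 + 9 + 10 = 62.
No other feasible combination does better.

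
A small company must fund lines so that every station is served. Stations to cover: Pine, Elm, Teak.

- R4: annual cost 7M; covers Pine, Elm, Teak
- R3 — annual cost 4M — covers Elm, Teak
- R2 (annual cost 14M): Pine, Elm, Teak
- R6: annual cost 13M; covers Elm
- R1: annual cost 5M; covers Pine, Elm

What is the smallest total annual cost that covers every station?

This is a weighted set-cover instance.
The greedy cost-per-new-station heuristic would pick R3 and R1 for 9, but a cheaper cover exists.
R4 alone covers Pine, Elm, Teak — every station.
Total annual cost: 7.
No cover costs less than 7.

7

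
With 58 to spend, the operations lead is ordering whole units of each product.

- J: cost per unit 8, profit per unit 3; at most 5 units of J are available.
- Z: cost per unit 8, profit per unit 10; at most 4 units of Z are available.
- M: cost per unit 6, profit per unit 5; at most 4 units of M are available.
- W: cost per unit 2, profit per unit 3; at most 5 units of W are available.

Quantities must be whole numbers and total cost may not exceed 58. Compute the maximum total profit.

3×Z, 4×M, and 5×W: cost 58 ≤ 58, profit 3·10 + 4·5 + 5·3 = 65.
4×Z, 3×M, and 4×W: cost 58 ≤ 58, profit 4·10 + 3·5 + 4·3 = 67.
Best is 67.

67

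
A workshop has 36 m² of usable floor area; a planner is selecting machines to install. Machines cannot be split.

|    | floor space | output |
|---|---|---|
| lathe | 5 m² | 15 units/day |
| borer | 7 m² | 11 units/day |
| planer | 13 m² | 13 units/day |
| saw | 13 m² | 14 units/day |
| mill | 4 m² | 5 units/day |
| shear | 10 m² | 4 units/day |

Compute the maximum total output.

47

lathe + borer + saw + mill: floor space 5 + 7 + 13 + 4 = 29 ≤ 36, output 15 + 11 + 14 + 5 = 45.
lathe + borer + planer + mill: floor space 5 + 7 + 13 + 4 = 29 ≤ 36, output 15 + 11 + 13 + 5 = 44.
lathe + planer + saw + mill: floor space 5 + 13 + 13 + 4 = 35 ≤ 36, output 15 + 13 + 14 + 5 = 47.
Best is lathe, planer, saw, and mill with total output 47.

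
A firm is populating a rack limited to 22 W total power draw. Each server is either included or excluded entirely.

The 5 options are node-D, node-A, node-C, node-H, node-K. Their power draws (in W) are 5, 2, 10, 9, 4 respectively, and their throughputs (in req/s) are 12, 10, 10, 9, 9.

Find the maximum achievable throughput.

Treat it as a binary knapsack problem.
Take node-D, node-A, node-C, and node-K: power draw 5 + 2 + 10 + 4 = 21 ≤ 22, throughput 12 + 10 + 10 + 9 = 41.
No other feasible combination does better.

41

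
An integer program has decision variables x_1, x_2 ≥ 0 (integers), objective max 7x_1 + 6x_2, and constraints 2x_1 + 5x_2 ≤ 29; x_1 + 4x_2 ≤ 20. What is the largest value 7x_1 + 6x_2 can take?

98

Relaxing integrality, the LP optimum is 101.50 at (x_1,x_2) = (14.5, 0), which is not an integer point.
(x_1,x_2)=(14,0): 2·14+5·0=28≤29, 1·14+4·0=14≤20, objective 98.
(x_1,x_2)=(13,0): 2·13+5·0=26≤29, 1·13+4·0=13≤20, objective 91.
Maximum is 98 at (x_1,x_2)=(14,0).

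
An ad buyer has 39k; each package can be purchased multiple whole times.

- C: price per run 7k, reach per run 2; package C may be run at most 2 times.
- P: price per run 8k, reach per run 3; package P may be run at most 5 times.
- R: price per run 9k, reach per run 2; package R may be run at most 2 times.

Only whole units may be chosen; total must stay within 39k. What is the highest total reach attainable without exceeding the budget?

14

2×C and 3×P: price 38 ≤ 39, reach 2·2 + 3·3 = 13.
1×C and 4×P: price 39 ≤ 39, reach 1·2 + 4·3 = 14.
Best is 14.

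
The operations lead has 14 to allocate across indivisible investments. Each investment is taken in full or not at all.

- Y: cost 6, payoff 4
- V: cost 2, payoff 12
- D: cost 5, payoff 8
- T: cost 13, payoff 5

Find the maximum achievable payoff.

Y + V + D: cost 6 + 2 + 5 = 13 ≤ 14, payoff 4 + 12 + 8 = 24.
V + D: cost 2 + 5 = 7 ≤ 14, payoff 12 + 8 = 20.
Best is Y, V, and D with total payoff 24.

24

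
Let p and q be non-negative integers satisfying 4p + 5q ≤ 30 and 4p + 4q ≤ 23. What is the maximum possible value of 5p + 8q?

40

(p,q)=(0,5): 4·0+5·5=25≤30, 4·0+4·5=20≤23, objective 40.
(p,q)=(1,4): 4·1+5·4=24≤30, 4·1+4·4=20≤23, objective 37.
(p,q)=(0,4): 4·0+5·4=20≤30, 4·0+4·4=16≤23, objective 32.
No feasible integer point exceeds 40.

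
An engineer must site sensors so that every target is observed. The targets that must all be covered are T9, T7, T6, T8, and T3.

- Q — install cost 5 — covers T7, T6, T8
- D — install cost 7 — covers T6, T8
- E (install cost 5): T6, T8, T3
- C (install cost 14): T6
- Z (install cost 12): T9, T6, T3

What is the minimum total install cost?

The greedy cost-per-new-target heuristic would pick Q, E, and Z for 22, but a cheaper cover exists.
Choose Q and Z: together they cover T9, T7, T6, T8, T3 — every target.
Total install cost: 5 + 12 = 17.
No cover costs less than 17.

17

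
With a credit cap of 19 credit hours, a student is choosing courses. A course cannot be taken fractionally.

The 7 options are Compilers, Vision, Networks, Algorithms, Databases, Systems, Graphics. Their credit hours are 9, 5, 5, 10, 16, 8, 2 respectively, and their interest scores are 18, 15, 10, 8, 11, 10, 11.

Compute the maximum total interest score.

Compilers + Vision + Graphics: credit hours 9 + 5 + 2 = 16 ≤ 19, interest score 18 + 15 + 11 = 44.
Compilers + Vision + Networks: credit hours 9 + 5 + 5 = 19 ≤ 19, interest score 18 + 15 + 10 = 43.
Best is Compilers, Vision, and Graphics with total interest score 44.

44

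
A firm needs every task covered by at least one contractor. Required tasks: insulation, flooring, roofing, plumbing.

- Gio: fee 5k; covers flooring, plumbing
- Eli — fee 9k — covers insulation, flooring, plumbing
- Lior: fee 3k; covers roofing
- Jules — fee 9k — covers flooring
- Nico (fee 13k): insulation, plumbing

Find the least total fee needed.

12

The greedy cost-per-new-task heuristic would pick Gio, Lior, and Eli for 17, but a cheaper cover exists.
Choose Eli and Lior: together they cover insulation, flooring, roofing, plumbing — every task.
Total fee: 9 + 3 = 12.
No cover costs less than 12.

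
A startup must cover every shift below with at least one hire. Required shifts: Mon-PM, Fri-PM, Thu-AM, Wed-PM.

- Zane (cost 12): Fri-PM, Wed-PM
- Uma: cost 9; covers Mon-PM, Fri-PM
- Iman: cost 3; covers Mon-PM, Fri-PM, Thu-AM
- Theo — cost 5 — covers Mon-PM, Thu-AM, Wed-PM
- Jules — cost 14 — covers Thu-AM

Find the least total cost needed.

This is a weighted set-cover instance.
Choose Iman and Theo: together they cover Mon-PM, Fri-PM, Thu-AM, Wed-PM — every shift.
Total cost: 3 + 5 = 8.
No cover costs less than 8.

8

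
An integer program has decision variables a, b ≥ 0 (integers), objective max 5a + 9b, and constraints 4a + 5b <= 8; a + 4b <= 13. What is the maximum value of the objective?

10

(a,b)=(2,0) is feasible, giving 10.
(a,b)=(0,1) is feasible, giving 9.
The best lattice point is (2,0), giving 10.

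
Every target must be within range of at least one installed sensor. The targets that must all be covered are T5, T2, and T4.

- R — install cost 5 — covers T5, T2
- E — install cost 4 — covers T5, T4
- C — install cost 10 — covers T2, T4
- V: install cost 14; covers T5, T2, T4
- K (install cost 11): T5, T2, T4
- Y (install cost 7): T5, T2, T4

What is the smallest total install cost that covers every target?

7

The greedy cost-per-new-target heuristic would pick E and R for 9, but a cheaper cover exists.
Y alone covers T5, T2, T4 — every target.
Total install cost: 7.
No cover costs less than 7.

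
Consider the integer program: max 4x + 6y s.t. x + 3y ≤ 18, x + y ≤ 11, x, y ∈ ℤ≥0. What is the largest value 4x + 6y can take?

50

(x,y)=(8,3): 1·8+3·3=17≤18, 1·8+1·3=11≤11, objective 50.
(x,y)=(9,2): 1·9+3·2=15≤18, 1·9+1·2=11≤11, objective 48.
(x,y)=(6,4): 1·6+3·4=18≤18, 1·6+1·4=10≤11, objective 48.
The best lattice point is (8,3), giving 50.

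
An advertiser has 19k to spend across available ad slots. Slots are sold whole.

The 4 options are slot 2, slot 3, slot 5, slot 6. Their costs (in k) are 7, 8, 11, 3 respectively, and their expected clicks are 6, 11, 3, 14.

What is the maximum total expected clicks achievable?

31

Take slot 2, slot 3, and slot 6: cost 7 + 8 + 3 = 18 ≤ 19, expected clicks 6 + 11 + 14 = 31.
No other feasible combination does better.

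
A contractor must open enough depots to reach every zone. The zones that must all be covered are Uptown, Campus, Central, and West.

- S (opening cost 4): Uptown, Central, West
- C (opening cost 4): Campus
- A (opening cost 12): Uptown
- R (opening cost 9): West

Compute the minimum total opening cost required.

8

Choose S and C: together they cover Uptown, Campus, Central, West — every zone.
Total opening cost: 4 + 4 = 8.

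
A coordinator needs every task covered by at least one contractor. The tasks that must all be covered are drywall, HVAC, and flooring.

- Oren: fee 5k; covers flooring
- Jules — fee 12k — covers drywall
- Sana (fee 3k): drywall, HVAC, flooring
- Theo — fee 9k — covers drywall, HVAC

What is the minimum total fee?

This is an integer covering problem.
Sana alone covers drywall, HVAC, flooring — every task.
Total fee: 3.
No cover costs less than 3.

3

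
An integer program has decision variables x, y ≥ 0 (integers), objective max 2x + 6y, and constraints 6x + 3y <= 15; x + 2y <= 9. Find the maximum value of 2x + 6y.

(x,y)=(0,4) is feasible, giving 24.
(x,y)=(1,3) is feasible, giving 20.
No feasible integer point exceeds 24.

24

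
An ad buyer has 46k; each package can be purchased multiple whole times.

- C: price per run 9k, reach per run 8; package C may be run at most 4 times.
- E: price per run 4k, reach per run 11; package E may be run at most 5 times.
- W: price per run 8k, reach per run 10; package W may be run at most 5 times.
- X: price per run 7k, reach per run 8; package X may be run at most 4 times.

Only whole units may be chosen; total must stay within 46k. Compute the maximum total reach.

5×E, 2×W, and 1×X: price 43 ≤ 46, reach 5·11 + 2·10 + 1·8 = 83.
5×E and 3×W: price 44 ≤ 46, reach 5·11 + 3·10 = 85.
Best is 85.

85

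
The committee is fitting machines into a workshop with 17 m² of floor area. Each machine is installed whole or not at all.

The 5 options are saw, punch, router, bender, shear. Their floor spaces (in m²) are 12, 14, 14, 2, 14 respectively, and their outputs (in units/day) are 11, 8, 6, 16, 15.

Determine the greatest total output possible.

Allowing fractional choices, the relaxed optimum would be about 31.9, but machines are indivisible.
saw + bender: floor space 12 + 2 = 14 ≤ 17, output 11 + 16 = 27.
punch + bender: floor space 14 + 2 = 16 ≤ 17, output 8 + 16 = 24.
bender + shear: floor space 2 + 14 = 16 ≤ 17, output 16 + 15 = 31.
Best is bender and shear with total output 31.

31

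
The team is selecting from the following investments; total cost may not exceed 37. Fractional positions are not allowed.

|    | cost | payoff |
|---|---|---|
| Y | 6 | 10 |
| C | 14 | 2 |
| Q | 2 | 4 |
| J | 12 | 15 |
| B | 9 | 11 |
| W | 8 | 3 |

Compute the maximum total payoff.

Y + Q + J + B + W: cost 6 + 2 + 12 + 9 + 8 = 37 ≤ 37, payoff 10 + 4 + 15 + 11 + 3 = 43.
Y + J + B + W: cost 6 + 12 + 9 + 8 = 35 ≤ 37, payoff 10 + 15 + 11 + 3 = 39.
Y + Q + J + B: cost 6 + 2 + 12 + 9 = 29 ≤ 37, payoff 10 + 4 + 15 + 11 = 40.
Best is Y, Q, J, B, and W with total payoff 43.

43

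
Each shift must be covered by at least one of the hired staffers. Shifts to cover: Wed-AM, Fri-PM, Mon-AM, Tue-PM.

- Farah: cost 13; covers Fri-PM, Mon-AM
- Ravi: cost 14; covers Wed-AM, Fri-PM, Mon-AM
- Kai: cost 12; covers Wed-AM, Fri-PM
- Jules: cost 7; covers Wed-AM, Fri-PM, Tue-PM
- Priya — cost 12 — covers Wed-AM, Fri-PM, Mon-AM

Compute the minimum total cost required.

19

This is a weighted set-cover instance.
Choose Jules and Priya: together they cover Wed-AM, Fri-PM, Mon-AM, Tue-PM — every shift.
Total cost: 7 + 12 = 19.
No cover costs less than 19.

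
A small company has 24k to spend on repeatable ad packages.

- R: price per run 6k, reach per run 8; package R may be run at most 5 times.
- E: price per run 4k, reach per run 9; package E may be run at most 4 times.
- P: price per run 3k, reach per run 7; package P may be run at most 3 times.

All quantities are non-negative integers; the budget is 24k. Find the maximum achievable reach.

This is a bounded integer knapsack.
P has the best ratio (7/3); taking only P gives at most 3×7 = 21 (stopped by the supply cap of 3).
Mixing does better — 4×E and 2×P: price 22 ≤ 24, reach 4·9 + 2·7 = 50.

50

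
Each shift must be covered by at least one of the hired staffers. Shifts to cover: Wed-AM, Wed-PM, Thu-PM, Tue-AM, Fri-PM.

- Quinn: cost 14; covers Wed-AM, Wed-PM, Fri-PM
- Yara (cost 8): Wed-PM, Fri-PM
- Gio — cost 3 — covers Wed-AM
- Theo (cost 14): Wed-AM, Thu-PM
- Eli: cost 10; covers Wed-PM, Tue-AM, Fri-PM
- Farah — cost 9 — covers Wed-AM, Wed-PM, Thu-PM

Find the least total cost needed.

Choose Eli and Farah: together they cover Wed-AM, Wed-PM, Thu-PM, Tue-AM, Fri-PM — every shift.
Total cost: 10 + 9 = 19.

19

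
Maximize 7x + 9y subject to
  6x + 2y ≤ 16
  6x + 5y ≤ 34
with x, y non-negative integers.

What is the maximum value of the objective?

The continuous relaxation peaks at (0, 6.8) with value 61.20; rounding to a feasible lattice point costs some objective.
(x,y)=(0,6): 6·0+2·6=12≤16, 6·0+5·6=30≤34, objective 54.
(x,y)=(1,5): 6·1+2·5=16≤16, 6·1+5·5=31≤34, objective 52.
(x,y)=(0,5): 6·0+2·5=10≤16, 6·0+5·5=25≤34, objective 45.
The best lattice point is (0,6), giving 54.

54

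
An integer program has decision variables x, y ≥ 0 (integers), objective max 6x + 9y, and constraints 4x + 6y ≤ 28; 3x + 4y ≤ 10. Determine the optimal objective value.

21

(x,y)=(2,1) is feasible, giving 21.
(x,y)=(3,0) is feasible, giving 18.
(x,y)=(0,2) is feasible, giving 18.
Maximum is 21 at (x,y)=(2,1).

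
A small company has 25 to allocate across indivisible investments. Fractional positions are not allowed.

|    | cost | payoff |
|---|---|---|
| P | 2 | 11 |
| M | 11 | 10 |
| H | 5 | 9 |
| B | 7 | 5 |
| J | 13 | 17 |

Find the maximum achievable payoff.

37

Allowing fractional choices, the relaxed optimum would be about 41.5, but investments are indivisible.
P + H + J: cost 2 + 5 + 13 = 20 ≤ 25, payoff 11 + 9 + 17 = 37.
P + M + H + B: cost 2 + 11 + 5 + 7 = 25 ≤ 25, payoff 11 + 10 + 9 + 5 = 35.
Best is P, H, and J with total payoff 37.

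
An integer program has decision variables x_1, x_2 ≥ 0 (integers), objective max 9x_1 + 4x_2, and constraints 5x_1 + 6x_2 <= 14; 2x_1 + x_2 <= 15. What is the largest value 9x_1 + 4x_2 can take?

(x_1,x_2)=(2,0) is feasible, giving 18.
(x_1,x_2)=(1,1) is feasible, giving 13.
(x_1,x_2)=(1,0) is feasible, giving 9.
Maximum is 18 at (x_1,x_2)=(2,0).

18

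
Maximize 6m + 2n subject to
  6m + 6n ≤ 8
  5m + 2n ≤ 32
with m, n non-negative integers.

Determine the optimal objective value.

6

Relaxing integrality, the LP optimum is 8.00 at (m,n) = (1.33, 0), which is not an integer point.
(m,n)=(1,0): 6·1+6·0=6≤8, 5·1+2·0=5≤32, objective 6.
(m,n)=(0,1): 6·0+6·1=6≤8, 5·0+2·1=2≤32, objective 2.
(m,n)=(0,0): 6·0+6·0=0≤8, 5·0+2·0=0≤32, objective 0.
The best lattice point is (1,0), giving 6.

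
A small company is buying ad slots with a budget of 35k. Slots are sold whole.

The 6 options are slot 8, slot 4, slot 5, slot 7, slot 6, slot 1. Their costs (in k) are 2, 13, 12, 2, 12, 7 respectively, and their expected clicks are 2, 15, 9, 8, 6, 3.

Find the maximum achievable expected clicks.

Take slot 4, slot 5, slot 7, and slot 1: cost 13 + 12 + 2 + 7 = 34 ≤ 35, expected clicks 15 + 9 + 8 + 3 = 35.
No other feasible combination does better.

35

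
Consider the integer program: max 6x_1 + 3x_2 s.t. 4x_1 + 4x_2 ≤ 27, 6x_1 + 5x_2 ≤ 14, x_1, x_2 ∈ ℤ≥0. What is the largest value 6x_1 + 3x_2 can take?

(x_1,x_2)=(2,0): 4·2+4·0=8≤27, 6·2+5·0=12≤14, objective 12.
(x_1,x_2)=(1,1): 4·1+4·1=8≤27, 6·1+5·1=11≤14, objective 9.
Maximum is 12 at (x_1,x_2)=(2,0).

12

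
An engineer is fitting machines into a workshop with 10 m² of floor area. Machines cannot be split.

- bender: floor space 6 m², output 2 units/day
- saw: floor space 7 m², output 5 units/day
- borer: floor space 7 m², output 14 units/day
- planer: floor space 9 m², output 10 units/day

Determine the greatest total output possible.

14

Allowing fractional choices, the relaxed optimum would be about 17.3, but machines are indivisible.
borer: floor space 7 ≤ 10, output 14.
saw: floor space 7 ≤ 10, output 5.
planer: floor space 9 ≤ 10, output 10.
Best is borer with total output 14.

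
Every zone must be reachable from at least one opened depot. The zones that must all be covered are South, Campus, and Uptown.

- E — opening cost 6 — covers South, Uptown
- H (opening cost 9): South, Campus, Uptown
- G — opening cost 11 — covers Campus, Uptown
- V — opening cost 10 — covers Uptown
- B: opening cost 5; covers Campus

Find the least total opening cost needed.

This is a weighted set-cover instance.
H alone covers South, Campus, Uptown — every zone.
Total opening cost: 9.

9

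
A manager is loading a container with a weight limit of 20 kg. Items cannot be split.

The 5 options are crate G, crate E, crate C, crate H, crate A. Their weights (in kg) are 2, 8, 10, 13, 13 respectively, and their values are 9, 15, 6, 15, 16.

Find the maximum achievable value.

crate G + crate E: weight 2 + 8 = 10 ≤ 20, value 9 + 15 = 24.
crate G + crate E + crate C: weight 2 + 8 + 10 = 20 ≤ 20, value 9 + 15 + 6 = 30.
crate G + crate A: weight 2 + 13 = 15 ≤ 20, value 9 + 16 = 25.
Best is crate G, crate E, and crate C with total value 30.

30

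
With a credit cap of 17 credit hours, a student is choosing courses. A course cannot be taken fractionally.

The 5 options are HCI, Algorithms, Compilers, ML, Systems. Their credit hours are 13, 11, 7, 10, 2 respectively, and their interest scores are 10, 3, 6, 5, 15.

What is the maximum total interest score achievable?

This is an integer program with binary decision variables.
Compilers + Systems: credit hours 7 + 2 = 9 ≤ 17, interest score 6 + 15 = 21.
HCI + Systems: credit hours 13 + 2 = 15 ≤ 17, interest score 10 + 15 = 25.
ML + Systems: credit hours 10 + 2 = 12 ≤ 17, interest score 5 + 15 = 20.
Best is HCI and Systems with total interest score 25.

25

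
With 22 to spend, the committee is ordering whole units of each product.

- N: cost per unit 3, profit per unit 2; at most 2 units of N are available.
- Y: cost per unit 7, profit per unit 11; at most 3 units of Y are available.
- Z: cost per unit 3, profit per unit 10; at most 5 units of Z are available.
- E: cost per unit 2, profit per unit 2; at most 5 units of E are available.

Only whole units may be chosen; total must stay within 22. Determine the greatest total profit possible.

This is a bounded integer knapsack.
Z has the best ratio (10/3); taking only Z gives at most 5×10 = 50 (stopped by the supply cap of 5).
Mixing does better — 1×Y and 5×Z: cost 22 ≤ 22, profit 1·11 + 5·10 = 61.

61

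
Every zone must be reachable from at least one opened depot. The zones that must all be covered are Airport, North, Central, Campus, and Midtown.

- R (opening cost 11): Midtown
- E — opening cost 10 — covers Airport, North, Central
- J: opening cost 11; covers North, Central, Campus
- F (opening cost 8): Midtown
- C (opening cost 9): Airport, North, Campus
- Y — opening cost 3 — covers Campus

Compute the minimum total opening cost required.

The greedy cost-per-new-zone heuristic would pick C, F, and E for 27, but a cheaper cover exists.
Choose E, F, and Y: together they cover Airport, North, Central, Campus, Midtown — every zone.
Total opening cost: 10 + 8 + 3 = 21.
No cover costs less than 21.

21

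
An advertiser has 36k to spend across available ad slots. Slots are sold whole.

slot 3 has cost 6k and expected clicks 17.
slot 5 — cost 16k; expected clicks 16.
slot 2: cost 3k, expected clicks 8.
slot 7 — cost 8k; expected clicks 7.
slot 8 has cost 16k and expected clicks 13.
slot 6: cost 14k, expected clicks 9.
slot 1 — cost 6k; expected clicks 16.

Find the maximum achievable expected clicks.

57

Allowing fractional choices, the relaxed optimum would be about 61.4, but ad slots are indivisible.
slot 3 + slot 2 + slot 8 + slot 1: cost 6 + 3 + 16 + 6 = 31 ≤ 36, expected clicks 17 + 8 + 13 + 16 = 54.
slot 3 + slot 5 + slot 7 + slot 1: cost 6 + 16 + 8 + 6 = 36 ≤ 36, expected clicks 17 + 16 + 7 + 16 = 56.
slot 3 + slot 5 + slot 2 + slot 1: cost 6 + 16 + 3 + 6 = 31 ≤ 36, expected clicks 17 + 16 + 8 + 16 = 57.
Best is slot 3, slot 5, slot 2, and slot 1 with total expected clicks 57.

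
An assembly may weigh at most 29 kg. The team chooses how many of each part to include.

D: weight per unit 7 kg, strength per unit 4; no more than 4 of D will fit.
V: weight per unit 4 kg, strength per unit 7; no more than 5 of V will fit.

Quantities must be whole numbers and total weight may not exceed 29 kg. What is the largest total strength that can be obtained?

39

Take 1×D and 5×V: weight 27 ≤ 29, strength 1·4 + 5·7 = 39.
V has the best ratio (7/4) and is taken to its limit of 5; remaining capacity is filled optimally with the others.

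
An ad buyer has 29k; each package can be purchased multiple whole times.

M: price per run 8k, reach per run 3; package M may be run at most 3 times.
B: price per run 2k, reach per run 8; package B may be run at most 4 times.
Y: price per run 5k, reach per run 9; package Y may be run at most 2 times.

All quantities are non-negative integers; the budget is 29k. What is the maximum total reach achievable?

53

Take 1×M, 4×B, and 2×Y: price 26 ≤ 29, reach 1·3 + 4·8 + 2·9 = 53.
B has the best ratio (8/2) and is taken to its limit of 4; remaining capacity is filled optimally with the others.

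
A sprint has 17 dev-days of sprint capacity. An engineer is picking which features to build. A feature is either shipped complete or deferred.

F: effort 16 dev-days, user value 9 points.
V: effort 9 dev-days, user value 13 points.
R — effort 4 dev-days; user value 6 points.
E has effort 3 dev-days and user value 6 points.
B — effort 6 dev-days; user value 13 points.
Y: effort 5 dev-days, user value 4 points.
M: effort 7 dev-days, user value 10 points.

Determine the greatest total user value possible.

E + B + M: effort 3 + 6 + 7 = 16 ≤ 17, user value 6 + 13 + 10 = 29.
R + B + M: effort 4 + 6 + 7 = 17 ≤ 17, user value 6 + 13 + 10 = 29.
The maximum user value is 29; one optimal choice is E, B, and M.

29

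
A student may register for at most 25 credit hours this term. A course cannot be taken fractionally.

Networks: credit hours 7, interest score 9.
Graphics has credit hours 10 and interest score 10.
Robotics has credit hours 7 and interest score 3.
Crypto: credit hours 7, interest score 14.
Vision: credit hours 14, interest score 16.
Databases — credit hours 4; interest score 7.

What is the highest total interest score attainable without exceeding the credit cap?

This is a 0-1 knapsack instance.
Take Crypto, Vision, and Databases: credit hours 7 + 14 + 4 = 25 ≤ 25, interest score 14 + 16 + 7 = 37.
No other feasible combination does better.

37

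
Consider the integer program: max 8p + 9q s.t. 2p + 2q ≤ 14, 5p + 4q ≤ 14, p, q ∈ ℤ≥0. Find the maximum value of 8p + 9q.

(p,q)=(0,3) is feasible, giving 27.
(p,q)=(1,2) is feasible, giving 26.
(p,q)=(0,2) is feasible, giving 18.
No feasible integer point exceeds 27.

27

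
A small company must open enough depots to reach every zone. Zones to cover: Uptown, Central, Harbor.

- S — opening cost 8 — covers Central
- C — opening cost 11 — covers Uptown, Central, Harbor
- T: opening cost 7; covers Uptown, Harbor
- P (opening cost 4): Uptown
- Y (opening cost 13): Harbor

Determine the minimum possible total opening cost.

11

The greedy cost-per-new-zone heuristic would pick T and S for 15, but a cheaper cover exists.
C alone covers Uptown, Central, Harbor — every zone.
Total opening cost: 11.
No cover costs less than 11.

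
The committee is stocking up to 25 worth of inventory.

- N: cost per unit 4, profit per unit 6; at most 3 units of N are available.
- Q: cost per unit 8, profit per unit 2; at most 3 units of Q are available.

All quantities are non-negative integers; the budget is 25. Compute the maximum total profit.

20

3×N and 1×Q: cost 20 ≤ 25, profit 3·6 + 1·2 = 20.
3×N: cost 12 ≤ 25, profit 3·6 = 18.
Best is 20.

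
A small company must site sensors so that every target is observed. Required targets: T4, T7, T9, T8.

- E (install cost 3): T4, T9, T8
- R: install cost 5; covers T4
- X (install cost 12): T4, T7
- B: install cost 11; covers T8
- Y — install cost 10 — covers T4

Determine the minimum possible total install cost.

Choose E and X: together they cover T4, T7, T9, T8 — every target.
Total install cost: 3 + 12 = 15.

15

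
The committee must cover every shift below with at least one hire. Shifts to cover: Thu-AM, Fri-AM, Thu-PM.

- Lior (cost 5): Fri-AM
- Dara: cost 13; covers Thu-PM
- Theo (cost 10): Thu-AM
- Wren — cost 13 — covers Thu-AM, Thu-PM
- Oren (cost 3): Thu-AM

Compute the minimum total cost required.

This is a weighted set-cover instance.
The greedy cost-per-new-shift heuristic would pick Oren, Lior, and Dara for 21, but a cheaper cover exists.
Choose Lior and Wren: together they cover Thu-AM, Fri-AM, Thu-PM — every shift.
Total cost: 5 + 13 = 18.
No cover costs less than 18.

18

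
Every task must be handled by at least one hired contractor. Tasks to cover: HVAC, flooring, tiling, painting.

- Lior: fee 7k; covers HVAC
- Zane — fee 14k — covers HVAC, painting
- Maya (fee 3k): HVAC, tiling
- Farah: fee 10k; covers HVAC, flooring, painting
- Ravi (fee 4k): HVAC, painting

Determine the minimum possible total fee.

This is a weighted set-cover instance.
The greedy cost-per-new-task heuristic would pick Maya, Ravi, and Farah for 17, but a cheaper cover exists.
Choose Maya and Farah: together they cover HVAC, flooring, tiling, painting — every task.
Total fee: 3 + 10 = 13.
No cover costs less than 13.

13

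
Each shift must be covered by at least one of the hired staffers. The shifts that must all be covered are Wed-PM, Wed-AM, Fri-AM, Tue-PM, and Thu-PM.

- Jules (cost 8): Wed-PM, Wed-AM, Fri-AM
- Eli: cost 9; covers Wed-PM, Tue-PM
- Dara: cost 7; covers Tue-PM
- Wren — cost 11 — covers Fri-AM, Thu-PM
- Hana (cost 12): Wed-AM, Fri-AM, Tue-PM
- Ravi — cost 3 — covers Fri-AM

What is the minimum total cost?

Choose Jules, Dara, and Wren: together they cover Wed-PM, Wed-AM, Fri-AM, Tue-PM, Thu-PM — every shift.
Total cost: 8 + 7 + 11 = 26.
No cover costs less than 26.

26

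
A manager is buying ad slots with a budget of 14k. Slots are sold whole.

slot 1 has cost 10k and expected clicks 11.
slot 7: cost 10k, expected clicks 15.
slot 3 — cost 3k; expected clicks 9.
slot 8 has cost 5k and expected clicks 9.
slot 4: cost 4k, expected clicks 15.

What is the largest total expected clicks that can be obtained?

33

Treat it as a binary knapsack problem.
Take slot 3, slot 8, and slot 4: cost 3 + 5 + 4 = 12 ≤ 14, expected clicks 9 + 9 + 15 = 33.
No other feasible combination does better.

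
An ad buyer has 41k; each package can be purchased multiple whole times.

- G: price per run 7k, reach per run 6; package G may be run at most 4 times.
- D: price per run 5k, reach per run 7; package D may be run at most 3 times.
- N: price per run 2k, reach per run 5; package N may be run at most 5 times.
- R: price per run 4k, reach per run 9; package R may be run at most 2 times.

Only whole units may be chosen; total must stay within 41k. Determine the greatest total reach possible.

This is a bounded integer knapsack.
N has the best ratio (5/2); taking only N gives at most 5×5 = 25 (stopped by the supply cap of 5).
Mixing does better — 1×G, 3×D, 5×N, and 2×R: price 40 ≤ 41, reach 1·6 + 3·7 + 5·5 + 2·9 = 70.

70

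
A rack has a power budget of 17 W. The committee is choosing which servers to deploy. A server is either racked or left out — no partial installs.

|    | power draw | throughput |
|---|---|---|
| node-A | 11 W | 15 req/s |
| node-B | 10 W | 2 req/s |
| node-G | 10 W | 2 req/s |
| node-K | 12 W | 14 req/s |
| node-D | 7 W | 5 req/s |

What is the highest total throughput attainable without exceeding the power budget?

15

node-K: power draw 12 ≤ 17, throughput 14.
node-B + node-D: power draw 10 + 7 = 17 ≤ 17, throughput 2 + 5 = 7.
node-A: power draw 11 ≤ 17, throughput 15.
Best is node-A with total throughput 15.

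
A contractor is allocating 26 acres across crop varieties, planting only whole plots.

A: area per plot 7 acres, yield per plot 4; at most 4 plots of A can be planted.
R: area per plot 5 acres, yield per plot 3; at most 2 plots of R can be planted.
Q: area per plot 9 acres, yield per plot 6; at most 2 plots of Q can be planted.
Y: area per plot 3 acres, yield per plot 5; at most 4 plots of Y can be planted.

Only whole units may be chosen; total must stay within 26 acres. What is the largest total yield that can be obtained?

29

Y has the best ratio (5/3); taking only Y gives at most 4×5 = 20 (stopped by the supply cap of 4).
Mixing does better — 1×R, 1×Q, and 4×Y: area 26 ≤ 26, yield 1·3 + 1·6 + 4·5 = 29.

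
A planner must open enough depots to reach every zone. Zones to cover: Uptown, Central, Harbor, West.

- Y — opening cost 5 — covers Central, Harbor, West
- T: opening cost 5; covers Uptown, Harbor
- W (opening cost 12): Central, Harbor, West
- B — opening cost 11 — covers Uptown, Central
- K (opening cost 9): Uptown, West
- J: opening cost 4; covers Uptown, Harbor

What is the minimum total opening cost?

This is a weighted set-cover instance.
Choose Y and J: together they cover Uptown, Central, Harbor, West — every zone.
Total opening cost: 5 + 4 = 9.
No cover costs less than 9.

9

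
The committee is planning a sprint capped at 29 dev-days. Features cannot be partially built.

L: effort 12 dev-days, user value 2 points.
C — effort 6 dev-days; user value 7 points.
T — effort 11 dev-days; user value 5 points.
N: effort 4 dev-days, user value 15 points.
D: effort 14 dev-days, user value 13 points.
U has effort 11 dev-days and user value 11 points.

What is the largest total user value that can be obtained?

39

Allowing fractional choices, the relaxed optimum would be about 40.4, but features are indivisible.
N + D + U: effort 4 + 14 + 11 = 29 ≤ 29, user value 15 + 13 + 11 = 39.
C + N + D: effort 6 + 4 + 14 = 24 ≤ 29, user value 7 + 15 + 13 = 35.
Best is N, D, and U with total user value 39.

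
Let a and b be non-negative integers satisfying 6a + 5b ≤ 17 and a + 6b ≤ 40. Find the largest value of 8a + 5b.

21

Relaxing integrality, the LP optimum is 22.67 at (a,b) = (2.83, 0), which is not an integer point.
(a,b)=(2,1) is feasible, giving 21.
(a,b)=(1,2) is feasible, giving 18.
The best lattice point is (2,1), giving 21.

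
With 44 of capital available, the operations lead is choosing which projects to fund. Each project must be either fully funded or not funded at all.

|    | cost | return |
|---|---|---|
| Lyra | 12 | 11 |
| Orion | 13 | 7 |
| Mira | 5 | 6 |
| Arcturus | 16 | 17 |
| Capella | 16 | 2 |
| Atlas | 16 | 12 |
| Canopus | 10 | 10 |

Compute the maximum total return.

44

Take Lyra, Mira, Arcturus, and Canopus: cost 12 + 5 + 16 + 10 = 43 ≤ 44, return 11 + 6 + 17 + 10 = 44.
No other feasible combination does better.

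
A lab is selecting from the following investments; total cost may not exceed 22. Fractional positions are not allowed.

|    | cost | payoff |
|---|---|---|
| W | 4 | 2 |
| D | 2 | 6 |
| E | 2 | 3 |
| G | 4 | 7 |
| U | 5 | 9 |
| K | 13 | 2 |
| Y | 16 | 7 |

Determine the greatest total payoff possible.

Treat it as a binary knapsack problem.
Allowing fractional choices, the relaxed optimum would be about 29.2, but investments are indivisible.
D + E + G + U: cost 2 + 2 + 4 + 5 = 13 ≤ 22, payoff 6 + 3 + 7 + 9 = 25.
W + D + E + G + U: cost 4 + 2 + 2 + 4 + 5 = 17 ≤ 22, payoff 2 + 6 + 3 + 7 + 9 = 27.
W + D + G + U: cost 4 + 2 + 4 + 5 = 15 ≤ 22, payoff 2 + 6 + 7 + 9 = 24.
Best is W, D, E, G, and U with total payoff 27.

27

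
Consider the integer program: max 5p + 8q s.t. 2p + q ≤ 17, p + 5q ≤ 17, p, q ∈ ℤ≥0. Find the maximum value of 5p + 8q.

51

Relaxing integrality, the LP optimum is 52.89 at (p,q) = (7.56, 1.89), which is not an integer point.
(p,q)=(7,2): 2·7+1·2=16≤17, 1·7+5·2=17≤17, objective 51.
(p,q)=(8,1): 2·8+1·1=17≤17, 1·8+5·1=13≤17, objective 48.
Maximum is 51 at (p,q)=(7,2).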